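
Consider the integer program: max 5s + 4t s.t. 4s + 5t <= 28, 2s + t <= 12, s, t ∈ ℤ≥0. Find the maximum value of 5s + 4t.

The continuous relaxation peaks at (5.33, 1.33) with value 32.00; rounding to a feasible lattice point costs some objective.
(s,t)=(6,0) is feasible, giving 30.
(s,t)=(5,1) is feasible, giving 29.
(s,t)=(4,2) is feasible, giving 28.
Maximum is 30 at (s,t)=(6,0).

30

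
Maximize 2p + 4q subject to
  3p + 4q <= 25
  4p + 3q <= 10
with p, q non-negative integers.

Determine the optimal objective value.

12

The continuous relaxation peaks at (0, 3.33) with value 13.33; rounding to a feasible lattice point costs some objective.
(p,q)=(0,3): 3·0+4·3=12≤25, 4·0+3·3=9≤10, objective 12.
(p,q)=(1,2): 3·1+4·2=11≤25, 4·1+3·2=10≤10, objective 10.
(p,q)=(0,2): 3·0+4·2=8≤25, 4·0+3·2=6≤10, objective 8.
The best lattice point is (0,3), giving 12.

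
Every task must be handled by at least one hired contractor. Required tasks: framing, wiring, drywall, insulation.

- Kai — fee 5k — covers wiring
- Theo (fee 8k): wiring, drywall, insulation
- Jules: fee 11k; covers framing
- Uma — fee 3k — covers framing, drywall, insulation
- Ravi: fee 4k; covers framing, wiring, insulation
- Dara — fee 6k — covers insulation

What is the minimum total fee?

7

Choose Uma and Ravi: together they cover framing, wiring, drywall, insulation — every task.
Total fee: 3 + 4 = 7.
No cover costs less than 7.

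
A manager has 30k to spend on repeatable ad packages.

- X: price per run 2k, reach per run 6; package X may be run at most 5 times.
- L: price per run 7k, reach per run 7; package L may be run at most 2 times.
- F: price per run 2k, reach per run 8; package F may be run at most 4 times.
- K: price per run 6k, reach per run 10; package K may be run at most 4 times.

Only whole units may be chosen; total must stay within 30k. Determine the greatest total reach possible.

This is a bounded integer knapsack.
F has the best ratio (8/2); taking only F gives at most 4×8 = 32 (stopped by the supply cap of 4).
Mixing does better — 5×X, 4×F, and 2×K: price 30 ≤ 30, reach 5·6 + 4·8 + 2·10 = 82.

82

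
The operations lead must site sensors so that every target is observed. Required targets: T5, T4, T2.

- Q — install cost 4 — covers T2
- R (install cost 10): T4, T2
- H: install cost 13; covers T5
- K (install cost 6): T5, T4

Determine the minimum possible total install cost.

Choose Q and K: together they cover T5, T4, T2 — every target.
Total install cost: 4 + 6 = 10.
No cover costs less than 10.

10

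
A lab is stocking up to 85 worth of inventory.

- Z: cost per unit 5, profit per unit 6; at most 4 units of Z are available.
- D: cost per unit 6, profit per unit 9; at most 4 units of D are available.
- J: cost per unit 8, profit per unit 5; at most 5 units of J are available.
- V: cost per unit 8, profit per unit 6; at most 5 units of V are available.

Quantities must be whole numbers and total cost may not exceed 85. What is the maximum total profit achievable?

90

4×Z, 4×D, and 5×V: cost 84 ≤ 85, profit 4·6 + 4·9 + 5·6 = 90.
4×Z, 4×D, 1×J, and 4×V: cost 84 ≤ 85, profit 4·6 + 4·9 + 1·5 + 4·6 = 89.
Best is 90.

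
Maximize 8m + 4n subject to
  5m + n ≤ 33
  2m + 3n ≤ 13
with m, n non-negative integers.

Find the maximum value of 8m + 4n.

Relaxing integrality, the LP optimum is 52.00 at (m,n) = (6.5, 0), which is not an integer point.
(m,n)=(6,0): 5·6+1·0=30≤33, 2·6+3·0=12≤13, objective 48.
(m,n)=(5,1): 5·5+1·1=26≤33, 2·5+3·1=13≤13, objective 44.
(m,n)=(5,0): 5·5+1·0=25≤33, 2·5+3·0=10≤13, objective 40.
No feasible integer point exceeds 48.

48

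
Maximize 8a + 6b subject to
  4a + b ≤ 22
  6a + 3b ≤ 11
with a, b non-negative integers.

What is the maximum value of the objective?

18

The continuous relaxation peaks at (0, 3.67) with value 22.00; rounding to a feasible lattice point costs some objective.
(a,b)=(0,3): 4·0+1·3=3≤22, 6·0+3·3=9≤11, objective 18.
(a,b)=(0,2): 4·0+1·2=2≤22, 6·0+3·2=6≤11, objective 12.
No feasible integer point exceeds 18.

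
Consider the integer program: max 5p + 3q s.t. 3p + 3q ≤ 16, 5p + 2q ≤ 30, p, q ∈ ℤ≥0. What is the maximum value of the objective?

(p,q)=(5,0) is feasible, giving 25.
(p,q)=(4,1) is feasible, giving 23.
(p,q)=(4,0) is feasible, giving 20.
No feasible integer point exceeds 25.

25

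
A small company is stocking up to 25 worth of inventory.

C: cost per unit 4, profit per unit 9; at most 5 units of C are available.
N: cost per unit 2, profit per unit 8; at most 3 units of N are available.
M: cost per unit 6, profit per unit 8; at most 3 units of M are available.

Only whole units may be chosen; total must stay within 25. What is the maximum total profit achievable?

61

This is a bounded integer knapsack.
N has the best ratio (8/2); taking only N gives at most 3×8 = 24 (stopped by the supply cap of 3).
Mixing does better — 5×C and 2×N: cost 24 ≤ 25, profit 5·9 + 2·8 = 61.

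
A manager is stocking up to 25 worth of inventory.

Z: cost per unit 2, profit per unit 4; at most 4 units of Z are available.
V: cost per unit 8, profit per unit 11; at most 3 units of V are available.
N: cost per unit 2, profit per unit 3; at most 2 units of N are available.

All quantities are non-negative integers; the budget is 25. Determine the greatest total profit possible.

38

Take 4×Z and 2×V: cost 24 ≤ 25, profit 4·4 + 2·11 = 38.
Z has the best ratio (4/2) and is taken to its limit of 4; remaining capacity is filled optimally with the others.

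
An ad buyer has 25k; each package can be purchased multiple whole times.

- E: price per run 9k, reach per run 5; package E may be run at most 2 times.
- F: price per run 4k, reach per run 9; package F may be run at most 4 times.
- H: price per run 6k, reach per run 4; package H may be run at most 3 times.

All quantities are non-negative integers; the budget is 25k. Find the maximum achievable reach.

41

1×E and 4×F: price 25 ≤ 25, reach 1·5 + 4·9 = 41.
4×F and 1×H: price 22 ≤ 25, reach 4·9 + 1·4 = 40.
Best is 41.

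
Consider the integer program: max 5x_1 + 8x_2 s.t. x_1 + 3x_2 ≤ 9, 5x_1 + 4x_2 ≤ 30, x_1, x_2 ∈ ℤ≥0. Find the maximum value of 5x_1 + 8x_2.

33

Relaxing integrality, the LP optimum is 35.45 at (x_1,x_2) = (4.91, 1.36), which is not an integer point.
(x_1,x_2)=(5,1): 1·5+3·1=8≤9, 5·5+4·1=29≤30, objective 33.
(x_1,x_2)=(3,2): 1·3+3·2=9≤9, 5·3+4·2=23≤30, objective 31.
(x_1,x_2)=(6,0): 1·6+3·0=6≤9, 5·6+4·0=30≤30, objective 30.
The best lattice point is (5,1), giving 33.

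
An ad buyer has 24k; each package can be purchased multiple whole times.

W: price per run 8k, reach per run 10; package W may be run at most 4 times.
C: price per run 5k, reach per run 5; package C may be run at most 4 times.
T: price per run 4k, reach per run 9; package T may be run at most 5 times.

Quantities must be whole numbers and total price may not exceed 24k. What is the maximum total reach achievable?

1×W and 4×T: price 24 ≤ 24, reach 1·10 + 4·9 = 46.
5×T: price 20 ≤ 24, reach 5·9 = 45.
Best is 46.

46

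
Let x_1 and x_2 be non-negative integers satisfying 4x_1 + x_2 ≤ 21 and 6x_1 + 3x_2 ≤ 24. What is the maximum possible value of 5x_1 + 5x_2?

40

(x_1,x_2)=(0,8) is feasible, giving 40.
(x_1,x_2)=(0,7) is feasible, giving 35.
No feasible integer point exceeds 40.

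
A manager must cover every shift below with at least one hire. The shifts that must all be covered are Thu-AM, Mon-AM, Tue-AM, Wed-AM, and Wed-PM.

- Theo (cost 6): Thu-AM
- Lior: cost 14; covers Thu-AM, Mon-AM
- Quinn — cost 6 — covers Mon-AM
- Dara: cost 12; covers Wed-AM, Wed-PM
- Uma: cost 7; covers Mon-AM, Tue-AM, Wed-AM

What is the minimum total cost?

25

Choose Theo, Dara, and Uma: together they cover Thu-AM, Mon-AM, Tue-AM, Wed-AM, Wed-PM — every shift.
Total cost: 6 + 12 + 7 = 25.
No cover costs less than 25.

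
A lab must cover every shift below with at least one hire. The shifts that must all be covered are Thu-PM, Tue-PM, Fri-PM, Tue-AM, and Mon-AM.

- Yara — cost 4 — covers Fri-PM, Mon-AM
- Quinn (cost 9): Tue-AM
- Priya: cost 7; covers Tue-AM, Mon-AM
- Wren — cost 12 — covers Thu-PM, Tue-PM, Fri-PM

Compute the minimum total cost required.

This is a weighted set-cover instance.
The greedy cost-per-new-shift heuristic would pick Yara, Wren, and Priya for 23, but a cheaper cover exists.
Choose Priya and Wren: together they cover Thu-PM, Tue-PM, Fri-PM, Tue-AM, Mon-AM — every shift.
Total cost: 7 + 12 = 19.
No cover costs less than 19.

19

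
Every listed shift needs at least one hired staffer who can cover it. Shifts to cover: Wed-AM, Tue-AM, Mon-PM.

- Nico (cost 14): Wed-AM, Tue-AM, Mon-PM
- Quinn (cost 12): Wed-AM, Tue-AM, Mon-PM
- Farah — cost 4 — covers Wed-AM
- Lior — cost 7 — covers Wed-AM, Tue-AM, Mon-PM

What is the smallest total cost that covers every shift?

7

This is a weighted set-cover instance.
Lior alone covers Wed-AM, Tue-AM, Mon-PM — every shift.
Total cost: 7.
No cover costs less than 7.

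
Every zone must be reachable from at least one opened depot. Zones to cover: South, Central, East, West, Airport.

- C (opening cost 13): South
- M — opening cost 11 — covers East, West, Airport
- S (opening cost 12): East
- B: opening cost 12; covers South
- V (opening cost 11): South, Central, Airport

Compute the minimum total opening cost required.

22

This is an integer covering problem.
Choose M and V: together they cover South, Central, East, West, Airport — every zone.
Total opening cost: 11 + 11 = 22.
No cover costs less than 22.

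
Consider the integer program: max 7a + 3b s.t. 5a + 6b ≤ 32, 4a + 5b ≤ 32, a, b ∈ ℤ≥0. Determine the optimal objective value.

42

(a,b)=(6,0) is feasible, giving 42.
(a,b)=(5,1) is feasible, giving 38.
(a,b)=(5,0) is feasible, giving 35.
Maximum is 42 at (a,b)=(6,0).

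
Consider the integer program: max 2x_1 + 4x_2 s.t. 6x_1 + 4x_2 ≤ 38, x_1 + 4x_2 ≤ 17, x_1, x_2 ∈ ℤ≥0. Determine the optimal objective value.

20

(x_1,x_2)=(4,3) is feasible, giving 20.
(x_1,x_2)=(3,3) is feasible, giving 18.
(x_1,x_2)=(5,2) is feasible, giving 18.
(x_1,x_2)=(4,2) is feasible, giving 16.
The best lattice point is (4,3), giving 20.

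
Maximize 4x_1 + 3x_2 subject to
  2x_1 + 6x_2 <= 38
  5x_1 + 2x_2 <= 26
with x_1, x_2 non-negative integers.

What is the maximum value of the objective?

(x_1,x_2)=(3,5): 2·3+6·5=36≤38, 5·3+2·5=25≤26, objective 27.
(x_1,x_2)=(3,4): 2·3+6·4=30≤38, 5·3+2·4=23≤26, objective 24.
Maximum is 27 at (x_1,x_2)=(3,5).

27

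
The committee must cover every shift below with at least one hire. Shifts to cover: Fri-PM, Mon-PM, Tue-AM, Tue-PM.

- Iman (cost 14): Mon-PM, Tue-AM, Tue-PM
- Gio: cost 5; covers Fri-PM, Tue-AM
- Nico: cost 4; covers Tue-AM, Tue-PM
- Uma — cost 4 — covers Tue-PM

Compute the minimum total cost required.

19

The greedy cost-per-new-shift heuristic would pick Nico, Gio, and Iman for 23, but a cheaper cover exists.
Choose Iman and Gio: together they cover Fri-PM, Mon-PM, Tue-AM, Tue-PM — every shift.
Total cost: 14 + 5 = 19.
No cover costs less than 19.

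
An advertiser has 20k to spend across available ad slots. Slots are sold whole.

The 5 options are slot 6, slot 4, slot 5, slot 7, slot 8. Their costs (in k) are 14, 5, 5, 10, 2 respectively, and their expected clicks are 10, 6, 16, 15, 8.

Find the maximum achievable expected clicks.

Take slot 5, slot 7, and slot 8: cost 5 + 10 + 2 = 17 ≤ 20, expected clicks 16 + 15 + 8 = 39.
No other feasible combination does better.

39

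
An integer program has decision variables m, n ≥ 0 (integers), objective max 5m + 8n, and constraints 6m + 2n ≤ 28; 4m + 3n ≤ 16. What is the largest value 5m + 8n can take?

40

(m,n)=(0,5) is feasible, giving 40.
(m,n)=(1,4) is feasible, giving 37.
No feasible integer point exceeds 40.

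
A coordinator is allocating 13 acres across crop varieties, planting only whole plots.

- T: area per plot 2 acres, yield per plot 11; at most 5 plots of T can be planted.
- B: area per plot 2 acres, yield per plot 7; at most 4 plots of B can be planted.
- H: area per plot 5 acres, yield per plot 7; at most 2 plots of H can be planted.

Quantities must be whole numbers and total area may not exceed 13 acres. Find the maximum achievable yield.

62

5×T and 1×B: area 12 ≤ 13, yield 5·11 + 1·7 = 62.
4×T and 2×B: area 12 ≤ 13, yield 4·11 + 2·7 = 58.
Best is 62.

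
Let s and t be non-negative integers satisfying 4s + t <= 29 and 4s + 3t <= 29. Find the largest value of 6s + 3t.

42

The continuous relaxation peaks at (7.25, 0) with value 43.50; rounding to a feasible lattice point costs some objective.
(s,t)=(7,0): 4·7+1·0=28≤29, 4·7+3·0=28≤29, objective 42.
(s,t)=(6,1): 4·6+1·1=25≤29, 4·6+3·1=27≤29, objective 39.
(s,t)=(6,0): 4·6+1·0=24≤29, 4·6+3·0=24≤29, objective 36.
No feasible integer point exceeds 42.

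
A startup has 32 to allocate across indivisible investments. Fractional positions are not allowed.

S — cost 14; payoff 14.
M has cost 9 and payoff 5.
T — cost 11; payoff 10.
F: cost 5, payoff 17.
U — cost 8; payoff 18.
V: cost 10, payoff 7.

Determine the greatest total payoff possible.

M + F + U + V: cost 9 + 5 + 8 + 10 = 32 ≤ 32, payoff 5 + 17 + 18 + 7 = 47.
S + F + U: cost 14 + 5 + 8 = 27 ≤ 32, payoff 14 + 17 + 18 = 49.
T + F + U: cost 11 + 5 + 8 = 24 ≤ 32, payoff 10 + 17 + 18 = 45.
Best is S, F, and U with total payoff 49.

49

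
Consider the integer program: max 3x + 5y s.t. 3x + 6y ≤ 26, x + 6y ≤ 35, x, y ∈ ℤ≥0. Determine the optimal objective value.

(x,y)=(8,0): 3·8+6·0=24≤26, 1·8+6·0=8≤35, objective 24.
(x,y)=(7,0): 3·7+6·0=21≤26, 1·7+6·0=7≤35, objective 21.
The best lattice point is (8,0), giving 24.

24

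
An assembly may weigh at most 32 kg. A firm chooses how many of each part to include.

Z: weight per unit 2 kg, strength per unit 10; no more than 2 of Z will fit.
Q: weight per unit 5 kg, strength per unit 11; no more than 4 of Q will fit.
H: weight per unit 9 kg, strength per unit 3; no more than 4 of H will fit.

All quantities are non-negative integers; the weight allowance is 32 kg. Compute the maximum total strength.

64

1×Z, 4×Q, and 1×H: weight 31 ≤ 32, strength 1·10 + 4·11 + 1·3 = 57.
2×Z and 4×Q: weight 24 ≤ 32, strength 2·10 + 4·11 = 64.
Best is 64.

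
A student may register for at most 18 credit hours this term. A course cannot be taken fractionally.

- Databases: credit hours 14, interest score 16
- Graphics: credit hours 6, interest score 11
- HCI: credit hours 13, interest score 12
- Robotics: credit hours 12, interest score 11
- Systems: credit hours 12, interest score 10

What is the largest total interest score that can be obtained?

This is an integer program with binary decision variables.
Graphics + Robotics: credit hours 6 + 12 = 18 ≤ 18, interest score 11 + 11 = 22.
Graphics + Systems: credit hours 6 + 12 = 18 ≤ 18, interest score 11 + 10 = 21.
Databases: credit hours 14 ≤ 18, interest score 16.
Best is Graphics and Robotics with total interest score 22.

22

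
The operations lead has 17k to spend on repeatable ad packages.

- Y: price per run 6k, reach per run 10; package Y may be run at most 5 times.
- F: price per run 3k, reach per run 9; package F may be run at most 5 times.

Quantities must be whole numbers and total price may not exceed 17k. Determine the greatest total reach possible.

This is a bounded integer knapsack.
F has the best ratio (9/3); taking only F gives at most 5×9 = 45 (stopped by the price limit).
Optimal: 5×F: price 15 ≤ 17, reach 5·9 = 45.

45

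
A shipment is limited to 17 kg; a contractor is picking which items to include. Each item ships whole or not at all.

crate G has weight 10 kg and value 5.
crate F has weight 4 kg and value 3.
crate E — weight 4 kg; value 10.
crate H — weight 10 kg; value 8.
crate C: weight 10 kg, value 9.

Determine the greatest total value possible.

Allowing fractional choices, the relaxed optimum would be about 21.4, but items are indivisible.
crate E + crate H: weight 4 + 10 = 14 ≤ 17, value 10 + 8 = 18.
crate E + crate C: weight 4 + 10 = 14 ≤ 17, value 10 + 9 = 19.
Best is crate E and crate C with total value 19.

19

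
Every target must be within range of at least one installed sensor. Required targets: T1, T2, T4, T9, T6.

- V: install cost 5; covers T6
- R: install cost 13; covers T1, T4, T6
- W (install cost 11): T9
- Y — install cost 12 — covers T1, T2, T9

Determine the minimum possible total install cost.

25

The greedy cost-per-new-target heuristic would pick Y, V, and R for 30, but a cheaper cover exists.
Choose R and Y: together they cover T1, T2, T4, T9, T6 — every target.
Total install cost: 13 + 12 = 25.
No cover costs less than 25.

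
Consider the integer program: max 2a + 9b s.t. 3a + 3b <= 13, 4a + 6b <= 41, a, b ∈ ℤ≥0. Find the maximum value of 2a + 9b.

(a,b)=(0,4): 3·0+3·4=12≤13, 4·0+6·4=24≤41, objective 36.
(a,b)=(1,3): 3·1+3·3=12≤13, 4·1+6·3=22≤41, objective 29.
Maximum is 36 at (a,b)=(0,4).

36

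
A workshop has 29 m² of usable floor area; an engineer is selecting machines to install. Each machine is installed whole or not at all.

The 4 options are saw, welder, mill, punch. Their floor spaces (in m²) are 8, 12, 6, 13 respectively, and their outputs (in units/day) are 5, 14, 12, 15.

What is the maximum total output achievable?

saw + mill + punch: floor space 8 + 6 + 13 = 27 ≤ 29, output 5 + 12 + 15 = 32.
welder + punch: floor space 12 + 13 = 25 ≤ 29, output 14 + 15 = 29.
saw + welder + mill: floor space 8 + 12 + 6 = 26 ≤ 29, output 5 + 14 + 12 = 31.
Best is saw, mill, and punch with total output 32.

32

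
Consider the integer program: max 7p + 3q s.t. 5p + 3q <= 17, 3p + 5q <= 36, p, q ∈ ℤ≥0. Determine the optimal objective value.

21

The continuous relaxation peaks at (3.4, 0) with value 23.80; rounding to a feasible lattice point costs some objective.
(p,q)=(3,0) is feasible, giving 21.
(p,q)=(2,1) is feasible, giving 17.
(p,q)=(2,0) is feasible, giving 14.
No feasible integer point exceeds 21.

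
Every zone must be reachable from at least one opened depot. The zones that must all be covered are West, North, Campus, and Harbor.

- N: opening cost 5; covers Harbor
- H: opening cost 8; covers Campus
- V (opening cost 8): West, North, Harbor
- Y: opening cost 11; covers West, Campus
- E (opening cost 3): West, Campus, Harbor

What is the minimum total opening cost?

11

Choose V and E: together they cover West, North, Campus, Harbor — every zone.
Total opening cost: 8 + 3 = 11.
No cover costs less than 11.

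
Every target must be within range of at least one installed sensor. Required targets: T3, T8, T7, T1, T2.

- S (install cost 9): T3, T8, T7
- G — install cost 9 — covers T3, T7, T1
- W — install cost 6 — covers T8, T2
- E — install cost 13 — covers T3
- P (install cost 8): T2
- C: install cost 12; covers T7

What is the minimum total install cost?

This is an integer covering problem.
The greedy cost-per-new-target heuristic would pick S, W, and G for 24, but a cheaper cover exists.
Choose G and W: together they cover T3, T8, T7, T1, T2 — every target.
Total install cost: 9 + 6 = 15.
No cover costs less than 15.

15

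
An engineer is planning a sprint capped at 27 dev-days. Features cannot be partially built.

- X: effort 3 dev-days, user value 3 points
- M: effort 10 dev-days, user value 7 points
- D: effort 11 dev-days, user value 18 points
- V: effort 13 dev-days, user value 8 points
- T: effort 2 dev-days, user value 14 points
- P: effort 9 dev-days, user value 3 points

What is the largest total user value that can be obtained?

42

This is an integer program with binary decision variables.
D + V + T: effort 11 + 13 + 2 = 26 ≤ 27, user value 18 + 8 + 14 = 40.
X + M + D + T: effort 3 + 10 + 11 + 2 = 26 ≤ 27, user value 3 + 7 + 18 + 14 = 42.
Best is X, M, D, and T with total user value 42.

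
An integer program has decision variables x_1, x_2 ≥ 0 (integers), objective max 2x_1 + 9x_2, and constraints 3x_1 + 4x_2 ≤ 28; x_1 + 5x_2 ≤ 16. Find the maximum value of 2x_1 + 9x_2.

Relaxing integrality, the LP optimum is 30.18 at (x_1,x_2) = (6.91, 1.82), which is not an integer point.
(x_1,x_2)=(6,2): 3·6+4·2=26≤28, 1·6+5·2=16≤16, objective 30.
(x_1,x_2)=(5,2): 3·5+4·2=23≤28, 1·5+5·2=15≤16, objective 28.
(x_1,x_2)=(7,1): 3·7+4·1=25≤28, 1·7+5·1=12≤16, objective 23.
(x_1,x_2)=(6,1): 3·6+4·1=22≤28, 1·6+5·1=11≤16, objective 21.
No feasible integer point exceeds 30.

30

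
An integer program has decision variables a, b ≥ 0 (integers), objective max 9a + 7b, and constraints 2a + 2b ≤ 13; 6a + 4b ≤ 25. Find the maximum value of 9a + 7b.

42

(a,b)=(0,6): 2·0+2·6=12≤13, 6·0+4·6=24≤25, objective 42.
(a,b)=(0,5): 2·0+2·5=10≤13, 6·0+4·5=20≤25, objective 35.
Maximum is 42 at (a,b)=(0,6).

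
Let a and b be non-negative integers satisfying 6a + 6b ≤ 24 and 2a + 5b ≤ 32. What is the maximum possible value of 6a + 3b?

24

(a,b)=(4,0): 6·4+6·0=24≤24, 2·4+5·0=8≤32, objective 24.
(a,b)=(3,1): 6·3+6·1=24≤24, 2·3+5·1=11≤32, objective 21.
(a,b)=(3,0): 6·3+6·0=18≤24, 2·3+5·0=6≤32, objective 18.
No feasible integer point exceeds 24.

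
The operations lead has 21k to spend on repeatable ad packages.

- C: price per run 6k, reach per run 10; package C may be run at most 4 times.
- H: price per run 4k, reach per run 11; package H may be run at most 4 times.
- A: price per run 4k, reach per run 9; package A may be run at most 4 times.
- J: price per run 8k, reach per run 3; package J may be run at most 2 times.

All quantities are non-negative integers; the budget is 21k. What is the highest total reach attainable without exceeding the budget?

H has the best ratio (11/4); taking only H gives at most 4×11 = 44 (stopped by the supply cap of 4).
Mixing does better — 4×H and 1×A: price 20 ≤ 21, reach 4·11 + 1·9 = 53.

53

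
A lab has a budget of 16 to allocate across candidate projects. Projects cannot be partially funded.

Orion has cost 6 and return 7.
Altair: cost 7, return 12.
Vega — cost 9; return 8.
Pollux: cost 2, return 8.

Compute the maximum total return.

This is an integer program with binary decision variables.
Take Orion, Altair, and Pollux: cost 6 + 7 + 2 = 15 ≤ 16, return 7 + 12 + 8 = 27.
No other feasible combination does better.

27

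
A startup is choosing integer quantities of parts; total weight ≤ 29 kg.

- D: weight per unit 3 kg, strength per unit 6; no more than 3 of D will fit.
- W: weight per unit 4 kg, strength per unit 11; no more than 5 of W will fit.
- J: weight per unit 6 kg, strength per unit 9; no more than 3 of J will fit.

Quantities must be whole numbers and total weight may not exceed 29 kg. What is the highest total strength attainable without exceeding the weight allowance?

73

This is a bounded integer knapsack.
W has the best ratio (11/4); taking only W gives at most 5×11 = 55 (stopped by the supply cap of 5).
Mixing does better — 3×D and 5×W: weight 29 ≤ 29, strength 3·6 + 5·11 = 73.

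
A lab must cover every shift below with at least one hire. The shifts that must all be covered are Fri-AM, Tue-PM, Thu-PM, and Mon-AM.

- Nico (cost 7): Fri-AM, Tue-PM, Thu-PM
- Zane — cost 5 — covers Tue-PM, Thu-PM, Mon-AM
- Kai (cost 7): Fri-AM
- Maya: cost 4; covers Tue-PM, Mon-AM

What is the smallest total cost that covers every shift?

11

The greedy cost-per-new-shift heuristic would pick Zane and Nico for 12, but a cheaper cover exists.
Choose Nico and Maya: together they cover Fri-AM, Tue-PM, Thu-PM, Mon-AM — every shift.
Total cost: 7 + 4 = 11.
No cover costs less than 11.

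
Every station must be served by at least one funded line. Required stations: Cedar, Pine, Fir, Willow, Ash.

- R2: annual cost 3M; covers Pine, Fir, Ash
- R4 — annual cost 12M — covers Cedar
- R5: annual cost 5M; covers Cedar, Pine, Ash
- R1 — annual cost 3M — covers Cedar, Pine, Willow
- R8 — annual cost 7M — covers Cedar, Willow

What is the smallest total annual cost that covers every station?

This is a weighted set-cover instance.
Choose R2 and R1: together they cover Cedar, Pine, Fir, Willow, Ash — every station.
Total annual cost: 3 + 3 = 6.
No cover costs less than 6.

6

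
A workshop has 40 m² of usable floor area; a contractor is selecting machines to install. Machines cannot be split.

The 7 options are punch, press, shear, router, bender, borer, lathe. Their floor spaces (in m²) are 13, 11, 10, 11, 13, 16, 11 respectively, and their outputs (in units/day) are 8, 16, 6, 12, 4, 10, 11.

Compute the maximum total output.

Allowing fractional choices, the relaxed optimum would be about 43.4, but machines are indivisible.
press + router + borer: floor space 11 + 11 + 16 = 38 ≤ 40, output 16 + 12 + 10 = 38.
press + router + lathe: floor space 11 + 11 + 11 = 33 ≤ 40, output 16 + 12 + 11 = 39.
press + borer + lathe: floor space 11 + 16 + 11 = 38 ≤ 40, output 16 + 10 + 11 = 37.
Best is press, router, and lathe with total output 39.

39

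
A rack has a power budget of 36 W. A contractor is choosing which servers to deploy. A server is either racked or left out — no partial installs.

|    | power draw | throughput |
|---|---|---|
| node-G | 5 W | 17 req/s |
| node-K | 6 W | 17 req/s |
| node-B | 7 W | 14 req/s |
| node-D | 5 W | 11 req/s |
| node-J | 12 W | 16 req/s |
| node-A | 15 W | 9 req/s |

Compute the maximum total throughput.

node-G + node-K + node-D + node-J: power draw 5 + 6 + 5 + 12 = 28 ≤ 36, throughput 17 + 17 + 11 + 16 = 61.
node-G + node-K + node-B + node-J: power draw 5 + 6 + 7 + 12 = 30 ≤ 36, throughput 17 + 17 + 14 + 16 = 64.
node-G + node-K + node-B + node-D + node-J: power draw 5 + 6 + 7 + 5 + 12 = 35 ≤ 36, throughput 17 + 17 + 14 + 11 + 16 = 75.
Best is node-G, node-K, node-B, node-D, and node-J with total throughput 75.

75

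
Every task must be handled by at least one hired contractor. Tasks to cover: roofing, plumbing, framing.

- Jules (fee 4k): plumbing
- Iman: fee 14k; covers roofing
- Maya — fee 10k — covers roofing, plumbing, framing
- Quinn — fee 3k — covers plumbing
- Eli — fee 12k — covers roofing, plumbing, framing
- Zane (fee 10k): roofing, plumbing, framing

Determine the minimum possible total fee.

10

The greedy cost-per-new-task heuristic would pick Quinn and Maya for 13, but a cheaper cover exists.
Maya alone covers roofing, plumbing, framing — every task.
Total fee: 10.
No cover costs less than 10.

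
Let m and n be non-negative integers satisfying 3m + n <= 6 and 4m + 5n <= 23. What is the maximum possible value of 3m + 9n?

36

The continuous relaxation peaks at (0, 4.6) with value 41.40; rounding to a feasible lattice point costs some objective.
(m,n)=(0,4): 3·0+1·4=4≤6, 4·0+5·4=20≤23, objective 36.
(m,n)=(1,3): 3·1+1·3=6≤6, 4·1+5·3=19≤23, objective 30.
(m,n)=(0,3): 3·0+1·3=3≤6, 4·0+5·3=15≤23, objective 27.
No feasible integer point exceeds 36.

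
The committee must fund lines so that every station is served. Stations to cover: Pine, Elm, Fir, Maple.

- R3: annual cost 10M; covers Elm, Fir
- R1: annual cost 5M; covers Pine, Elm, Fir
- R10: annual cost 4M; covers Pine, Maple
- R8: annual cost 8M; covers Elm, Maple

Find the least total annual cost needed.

This is an integer covering problem.
Choose R1 and R10: together they cover Pine, Elm, Fir, Maple — every station.
Total annual cost: 5 + 4 = 9.
No cover costs less than 9.

9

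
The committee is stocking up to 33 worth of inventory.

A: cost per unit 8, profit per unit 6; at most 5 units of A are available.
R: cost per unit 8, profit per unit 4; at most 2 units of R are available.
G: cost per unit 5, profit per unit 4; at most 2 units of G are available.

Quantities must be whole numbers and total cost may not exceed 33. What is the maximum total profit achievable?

24

G has the best ratio (4/5); taking only G gives at most 2×4 = 8 (stopped by the supply cap of 2).
Mixing does better — 4×A: cost 32 ≤ 33, profit 4·6 = 24.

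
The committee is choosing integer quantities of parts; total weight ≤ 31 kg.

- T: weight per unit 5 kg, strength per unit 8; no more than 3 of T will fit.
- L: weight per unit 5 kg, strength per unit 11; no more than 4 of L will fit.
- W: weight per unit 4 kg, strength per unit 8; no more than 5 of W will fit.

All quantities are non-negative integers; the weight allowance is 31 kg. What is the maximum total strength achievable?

L has the best ratio (11/5); taking only L gives at most 4×11 = 44 (stopped by the supply cap of 4).
Mixing does better — 3×L and 4×W: weight 31 ≤ 31, strength 3·11 + 4·8 = 65.

65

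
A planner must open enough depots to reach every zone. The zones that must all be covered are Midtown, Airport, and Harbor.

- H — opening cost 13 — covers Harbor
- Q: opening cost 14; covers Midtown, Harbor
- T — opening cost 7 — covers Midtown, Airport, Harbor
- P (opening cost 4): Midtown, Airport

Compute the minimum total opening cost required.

The greedy cost-per-new-zone heuristic would pick P and T for 11, but a cheaper cover exists.
T alone covers Midtown, Airport, Harbor — every zone.
Total opening cost: 7.
No cover costs less than 7.

7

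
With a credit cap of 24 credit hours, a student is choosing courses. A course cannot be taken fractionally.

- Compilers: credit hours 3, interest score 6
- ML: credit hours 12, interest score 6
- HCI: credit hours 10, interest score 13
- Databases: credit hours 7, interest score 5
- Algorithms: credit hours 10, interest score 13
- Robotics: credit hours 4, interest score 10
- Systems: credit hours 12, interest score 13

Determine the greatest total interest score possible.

36

HCI + Algorithms + Robotics: credit hours 10 + 10 + 4 = 24 ≤ 24, interest score 13 + 13 + 10 = 36.
Compilers + Databases + Algorithms + Robotics: credit hours 3 + 7 + 10 + 4 = 24 ≤ 24, interest score 6 + 5 + 13 + 10 = 34.
Compilers + HCI + Databases + Robotics: credit hours 3 + 10 + 7 + 4 = 24 ≤ 24, interest score 6 + 13 + 5 + 10 = 34.
Best is HCI, Algorithms, and Robotics with total interest score 36.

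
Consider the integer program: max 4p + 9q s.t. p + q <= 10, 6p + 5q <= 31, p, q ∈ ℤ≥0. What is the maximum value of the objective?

Relaxing integrality, the LP optimum is 55.80 at (p,q) = (0, 6.2), which is not an integer point.
(p,q)=(0,6) is feasible, giving 54.
(p,q)=(1,5) is feasible, giving 49.
No feasible integer point exceeds 54.

54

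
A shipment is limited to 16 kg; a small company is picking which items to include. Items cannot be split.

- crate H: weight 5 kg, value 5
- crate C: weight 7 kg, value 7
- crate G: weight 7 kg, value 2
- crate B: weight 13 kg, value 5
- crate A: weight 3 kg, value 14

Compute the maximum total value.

Treat it as a binary knapsack problem.
Allowing fractional choices, the relaxed optimum would be about 26.4, but items are indivisible.
crate C + crate A: weight 7 + 3 = 10 ≤ 16, value 7 + 14 = 21.
crate H + crate G + crate A: weight 5 + 7 + 3 = 15 ≤ 16, value 5 + 2 + 14 = 21.
crate H + crate C + crate A: weight 5 + 7 + 3 = 15 ≤ 16, value 5 + 7 + 14 = 26.
Best is crate H, crate C, and crate A with total value 26.

26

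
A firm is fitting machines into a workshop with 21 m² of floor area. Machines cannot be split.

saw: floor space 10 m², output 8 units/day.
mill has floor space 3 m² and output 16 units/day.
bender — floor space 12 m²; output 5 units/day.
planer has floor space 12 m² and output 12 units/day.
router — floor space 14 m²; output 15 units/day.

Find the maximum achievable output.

31

mill + router: floor space 3 + 14 = 17 ≤ 21, output 16 + 15 = 31.
mill + planer: floor space 3 + 12 = 15 ≤ 21, output 16 + 12 = 28.
Best is mill and router with total output 31.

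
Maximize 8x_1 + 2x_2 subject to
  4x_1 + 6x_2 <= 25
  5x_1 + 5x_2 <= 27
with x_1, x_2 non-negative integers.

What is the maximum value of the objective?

40

(x_1,x_2)=(5,0): 4·5+6·0=20≤25, 5·5+5·0=25≤27, objective 40.
(x_1,x_2)=(4,1): 4·4+6·1=22≤25, 5·4+5·1=25≤27, objective 34.
(x_1,x_2)=(4,0): 4·4+6·0=16≤25, 5·4+5·0=20≤27, objective 32.
No feasible integer point exceeds 40.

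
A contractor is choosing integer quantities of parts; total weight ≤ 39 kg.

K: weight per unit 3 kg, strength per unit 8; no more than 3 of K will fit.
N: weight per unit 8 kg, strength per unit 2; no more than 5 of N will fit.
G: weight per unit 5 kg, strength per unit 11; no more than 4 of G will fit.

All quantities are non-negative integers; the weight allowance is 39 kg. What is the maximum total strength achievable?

3×K and 4×G: weight 29 ≤ 39, strength 3·8 + 4·11 = 68.
3×K, 1×N, and 4×G: weight 37 ≤ 39, strength 3·8 + 1·2 + 4·11 = 70.
Best is 70.

70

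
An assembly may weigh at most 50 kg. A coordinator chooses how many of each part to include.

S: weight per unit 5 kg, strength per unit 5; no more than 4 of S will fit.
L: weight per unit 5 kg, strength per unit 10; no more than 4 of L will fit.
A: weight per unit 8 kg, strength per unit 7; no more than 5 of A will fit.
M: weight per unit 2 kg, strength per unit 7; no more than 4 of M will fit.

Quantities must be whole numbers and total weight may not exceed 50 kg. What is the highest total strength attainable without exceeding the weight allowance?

88

Take 4×S, 4×L, and 4×M: weight 48 ≤ 50, strength 4·5 + 4·10 + 4·7 = 88.
M has the best ratio (7/2) and is taken to its limit of 4; remaining capacity is filled optimally with the others.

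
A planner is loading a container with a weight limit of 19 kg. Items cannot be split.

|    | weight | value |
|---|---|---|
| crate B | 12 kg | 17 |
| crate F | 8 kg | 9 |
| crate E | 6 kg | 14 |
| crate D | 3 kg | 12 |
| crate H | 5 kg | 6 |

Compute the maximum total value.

35

Take crate F, crate E, and crate D: weight 8 + 6 + 3 = 17 ≤ 19, value 9 + 14 + 12 = 35.
No other feasible combination does better.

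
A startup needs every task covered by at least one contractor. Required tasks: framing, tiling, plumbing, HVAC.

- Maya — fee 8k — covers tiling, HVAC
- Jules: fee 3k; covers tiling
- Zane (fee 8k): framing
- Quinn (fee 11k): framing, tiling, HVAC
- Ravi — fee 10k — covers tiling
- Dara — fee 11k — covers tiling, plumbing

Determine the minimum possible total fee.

Choose Quinn and Dara: together they cover framing, tiling, plumbing, HVAC — every task.
Total fee: 11 + 11 = 22.

22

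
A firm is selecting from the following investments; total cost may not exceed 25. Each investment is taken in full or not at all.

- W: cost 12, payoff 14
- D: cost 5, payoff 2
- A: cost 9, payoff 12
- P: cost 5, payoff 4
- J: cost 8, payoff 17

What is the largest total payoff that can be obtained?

35

Treat it as a binary knapsack problem.
Take W, P, and J: cost 12 + 5 + 8 = 25 ≤ 25, payoff 14 + 4 + 17 = 35.
No other feasible combination does better.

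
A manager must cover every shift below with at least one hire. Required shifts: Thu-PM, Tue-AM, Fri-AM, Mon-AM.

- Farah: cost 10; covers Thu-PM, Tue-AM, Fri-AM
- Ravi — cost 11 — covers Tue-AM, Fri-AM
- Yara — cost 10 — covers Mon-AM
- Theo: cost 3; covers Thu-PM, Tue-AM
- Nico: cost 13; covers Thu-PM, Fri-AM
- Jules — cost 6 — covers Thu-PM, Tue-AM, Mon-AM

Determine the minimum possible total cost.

16

The greedy cost-per-new-shift heuristic would pick Theo, Jules, and Farah for 19, but a cheaper cover exists.
Choose Farah and Jules: together they cover Thu-PM, Tue-AM, Fri-AM, Mon-AM — every shift.
Total cost: 10 + 6 = 16.
No cover costs less than 16.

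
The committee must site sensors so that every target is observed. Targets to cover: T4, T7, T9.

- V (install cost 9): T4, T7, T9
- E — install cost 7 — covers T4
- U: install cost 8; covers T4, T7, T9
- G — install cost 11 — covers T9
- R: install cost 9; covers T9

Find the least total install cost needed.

U alone covers T4, T7, T9 — every target.
Total install cost: 8.
No cover costs less than 8.

8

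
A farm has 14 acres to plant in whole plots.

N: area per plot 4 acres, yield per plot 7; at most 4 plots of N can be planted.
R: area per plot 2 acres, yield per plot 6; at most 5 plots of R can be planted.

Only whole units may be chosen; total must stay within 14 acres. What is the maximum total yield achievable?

37

2×N and 3×R: area 14 ≤ 14, yield 2·7 + 3·6 = 32.
1×N and 5×R: area 14 ≤ 14, yield 1·7 + 5·6 = 37.
Best is 37.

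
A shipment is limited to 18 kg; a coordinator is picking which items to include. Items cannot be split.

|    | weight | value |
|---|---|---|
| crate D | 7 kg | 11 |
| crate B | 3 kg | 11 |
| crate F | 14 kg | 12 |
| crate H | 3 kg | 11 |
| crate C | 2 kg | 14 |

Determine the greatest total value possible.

crate D + crate B + crate H + crate C: weight 7 + 3 + 3 + 2 = 15 ≤ 18, value 11 + 11 + 11 + 14 = 47.
crate D + crate B + crate C: weight 7 + 3 + 2 = 12 ≤ 18, value 11 + 11 + 14 = 36.
crate B + crate H + crate C: weight 3 + 3 + 2 = 8 ≤ 18, value 11 + 11 + 14 = 36.
Best is crate D, crate B, crate H, and crate C with total value 47.

47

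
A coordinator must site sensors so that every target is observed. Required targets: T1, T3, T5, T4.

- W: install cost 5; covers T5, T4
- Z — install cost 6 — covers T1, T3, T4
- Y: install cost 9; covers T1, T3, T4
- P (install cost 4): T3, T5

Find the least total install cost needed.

Choose Z and P: together they cover T1, T3, T5, T4 — every target.
Total install cost: 6 + 4 = 10.
No cover costs less than 10.

10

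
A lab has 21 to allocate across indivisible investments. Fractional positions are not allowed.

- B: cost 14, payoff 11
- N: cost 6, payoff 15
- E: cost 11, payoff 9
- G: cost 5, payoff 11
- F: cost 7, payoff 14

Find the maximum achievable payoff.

N + F: cost 6 + 7 = 13 ≤ 21, payoff 15 + 14 = 29.
N + G: cost 6 + 5 = 11 ≤ 21, payoff 15 + 11 = 26.
N + G + F: cost 6 + 5 + 7 = 18 ≤ 21, payoff 15 + 11 + 14 = 40.
Best is N, G, and F with total payoff 40.

40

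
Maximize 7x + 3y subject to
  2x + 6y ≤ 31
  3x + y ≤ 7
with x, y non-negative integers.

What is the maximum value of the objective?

19

(x,y)=(1,4): 2·1+6·4=26≤31, 3·1+1·4=7≤7, objective 19.
(x,y)=(1,3): 2·1+6·3=20≤31, 3·1+1·3=6≤7, objective 16.
(x,y)=(0,5): 2·0+6·5=30≤31, 3·0+1·5=5≤7, objective 15.
Maximum is 19 at (x,y)=(1,4).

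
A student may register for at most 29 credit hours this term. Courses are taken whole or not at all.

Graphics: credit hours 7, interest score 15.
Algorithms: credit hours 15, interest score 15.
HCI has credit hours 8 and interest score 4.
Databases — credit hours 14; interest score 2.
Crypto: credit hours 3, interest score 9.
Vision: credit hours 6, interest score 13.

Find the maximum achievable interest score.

43

Allowing fractional choices, the relaxed optimum would be about 50.0, but courses are indivisible.
Graphics + Algorithms + Crypto: credit hours 7 + 15 + 3 = 25 ≤ 29, interest score 15 + 15 + 9 = 39.
Graphics + Algorithms + Vision: credit hours 7 + 15 + 6 = 28 ≤ 29, interest score 15 + 15 + 13 = 43.
Graphics + HCI + Crypto + Vision: credit hours 7 + 8 + 3 + 6 = 24 ≤ 29, interest score 15 + 4 + 9 + 13 = 41.
Best is Graphics, Algorithms, and Vision with total interest score 43.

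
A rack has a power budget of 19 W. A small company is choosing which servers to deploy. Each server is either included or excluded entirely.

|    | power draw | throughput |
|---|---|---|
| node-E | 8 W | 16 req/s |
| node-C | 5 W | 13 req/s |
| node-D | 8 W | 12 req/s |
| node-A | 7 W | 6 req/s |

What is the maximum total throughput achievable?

node-E + node-C: power draw 8 + 5 = 13 ≤ 19, throughput 16 + 13 = 29.
node-C + node-D: power draw 5 + 8 = 13 ≤ 19, throughput 13 + 12 = 25.
node-E + node-D: power draw 8 + 8 = 16 ≤ 19, throughput 16 + 12 = 28.
Best is node-E and node-C with total throughput 29.

29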